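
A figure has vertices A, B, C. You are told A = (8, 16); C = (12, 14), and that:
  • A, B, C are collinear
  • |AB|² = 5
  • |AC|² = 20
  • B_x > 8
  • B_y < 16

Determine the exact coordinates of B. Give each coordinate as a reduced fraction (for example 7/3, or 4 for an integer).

1. B_x = 10  [[A, B, C are collinear ⇒ -2x-4y+80=0] ∩ [|B−(8, 16)|²=5]]
2. B_y = 15  [[A, B, C are collinear ⇒ -2x-4y+80=0] ∩ [|B−(8, 16)|²=5]]
   so B = (10, 15)

B = (10, 15)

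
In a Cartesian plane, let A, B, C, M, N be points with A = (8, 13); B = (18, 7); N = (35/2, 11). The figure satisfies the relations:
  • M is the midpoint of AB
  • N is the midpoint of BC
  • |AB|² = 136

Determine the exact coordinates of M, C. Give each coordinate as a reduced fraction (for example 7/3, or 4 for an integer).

M = (13, 10)
C = (17, 15)

1. M_x = 13  [2·M = A+B = (8, 13)+(18, 7)]
2. M_y = 10  [2·M = A+B = (8, 13)+(18, 7)]
   so M = (13, 10)
3. C_x = 17  [C = 2·N−B = 2·(35/2, 11)−(18, 7)]
4. C_y = 15  [C = 2·N−B = 2·(35/2, 11)−(18, 7)]
   so C = (17, 15)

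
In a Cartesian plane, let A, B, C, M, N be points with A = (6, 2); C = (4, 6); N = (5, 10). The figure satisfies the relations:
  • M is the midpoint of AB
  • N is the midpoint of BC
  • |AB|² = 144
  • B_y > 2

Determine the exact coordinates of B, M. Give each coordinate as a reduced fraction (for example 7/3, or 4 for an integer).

1. B_x = 6  [B = 2·N−C = 2·(5, 10)−(4, 6)]
2. B_y = 14  [B = 2·N−C = 2·(5, 10)−(4, 6)]
   so B = (6, 14)
3. M_x = 6  [2·M = A+B = (6, 2)+(6, 14)]
4. M_y = 8  [2·M = A+B = (6, 2)+(6, 14)]
   so M = (6, 8)

B = (6, 14)
M = (6, 8)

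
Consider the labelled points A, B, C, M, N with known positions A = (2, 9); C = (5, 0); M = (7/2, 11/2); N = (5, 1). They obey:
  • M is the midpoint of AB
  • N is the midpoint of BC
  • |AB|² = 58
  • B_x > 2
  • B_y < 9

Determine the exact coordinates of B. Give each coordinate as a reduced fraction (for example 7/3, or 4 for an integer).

B = (5, 2)

1. B_x = 5  [B = 2·M−A = 2·(7/2, 11/2)−(2, 9)]
2. B_y = 2  [B = 2·M−A = 2·(7/2, 11/2)−(2, 9)]
   so B = (5, 2)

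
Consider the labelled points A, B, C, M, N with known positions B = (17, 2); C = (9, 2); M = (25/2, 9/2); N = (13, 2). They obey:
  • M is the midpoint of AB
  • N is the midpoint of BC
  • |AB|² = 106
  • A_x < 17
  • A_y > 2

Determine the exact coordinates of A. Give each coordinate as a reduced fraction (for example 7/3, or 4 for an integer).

A = (8, 7)

1. A_x = 8  [A = 2·M−B = 2·(25/2, 9/2)−(17, 2)]
2. A_y = 7  [A = 2·M−B = 2·(25/2, 9/2)−(17, 2)]
   so A = (8, 7)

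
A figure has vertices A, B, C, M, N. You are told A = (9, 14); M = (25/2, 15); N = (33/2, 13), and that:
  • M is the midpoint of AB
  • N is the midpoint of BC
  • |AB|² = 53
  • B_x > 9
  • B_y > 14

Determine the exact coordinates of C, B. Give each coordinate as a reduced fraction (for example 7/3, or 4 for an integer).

1. B_x = 16  [B = 2·M−A = 2·(25/2, 15)−(9, 14)]
2. B_y = 16  [B = 2·M−A = 2·(25/2, 15)−(9, 14)]
   so B = (16, 16)
3. C_x = 17  [C = 2·N−B = 2·(33/2, 13)−(16, 16)]
4. C_y = 10  [C = 2·N−B = 2·(33/2, 13)−(16, 16)]
   so C = (17, 10)

C = (17, 10)
B = (16, 16)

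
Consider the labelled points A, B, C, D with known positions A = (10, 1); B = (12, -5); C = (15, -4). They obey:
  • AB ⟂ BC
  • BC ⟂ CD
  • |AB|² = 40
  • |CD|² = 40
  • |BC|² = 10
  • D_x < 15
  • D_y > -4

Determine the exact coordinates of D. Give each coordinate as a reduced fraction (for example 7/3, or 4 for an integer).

1. D_x = 13  [[BC ⟂ CD ⇒ 3x+1y-41=0] ∩ [|D−(15, -4)|²=40]]
2. D_y = 2  [[BC ⟂ CD ⇒ 3x+1y-41=0] ∩ [|D−(15, -4)|²=40]]
   so D = (13, 2)

D = (13, 2)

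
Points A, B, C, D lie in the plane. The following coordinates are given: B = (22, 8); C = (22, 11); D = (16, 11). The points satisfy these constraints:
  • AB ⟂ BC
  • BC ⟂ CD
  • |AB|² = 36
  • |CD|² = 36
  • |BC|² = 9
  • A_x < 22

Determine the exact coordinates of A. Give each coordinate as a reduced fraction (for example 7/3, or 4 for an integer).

A = (16, 8)

1. A_x = 16  [[AB ⟂ BC ⇒ -3y+24=0] ∩ [|A−(22, 8)|²=36]]
2. A_y = 8  [[AB ⟂ BC ⇒ -3y+24=0] ∩ [|A−(22, 8)|²=36]]
   so A = (16, 8)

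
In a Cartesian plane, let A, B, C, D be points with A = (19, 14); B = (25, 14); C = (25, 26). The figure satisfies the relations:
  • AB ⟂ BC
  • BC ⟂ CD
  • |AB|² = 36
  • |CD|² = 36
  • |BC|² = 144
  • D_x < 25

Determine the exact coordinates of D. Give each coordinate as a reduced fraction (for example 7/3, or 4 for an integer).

D = (19, 26)

1. D_x = 19  [[BC ⟂ CD ⇒ 12y-312=0] ∩ [|D−(25, 26)|²=36]]
2. D_y = 26  [[BC ⟂ CD ⇒ 12y-312=0] ∩ [|D−(25, 26)|²=36]]
   so D = (19, 26)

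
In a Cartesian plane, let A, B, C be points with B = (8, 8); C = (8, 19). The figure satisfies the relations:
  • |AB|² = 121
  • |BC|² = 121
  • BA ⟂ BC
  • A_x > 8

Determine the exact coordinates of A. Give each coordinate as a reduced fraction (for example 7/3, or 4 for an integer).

1. A_x = 19  [[BA ⟂ BC ⇒ 11y-88=0] ∩ [|A−(8, 8)|²=121]]
2. A_y = 8  [[BA ⟂ BC ⇒ 11y-88=0] ∩ [|A−(8, 8)|²=121]]
   so A = (19, 8)

A = (19, 8)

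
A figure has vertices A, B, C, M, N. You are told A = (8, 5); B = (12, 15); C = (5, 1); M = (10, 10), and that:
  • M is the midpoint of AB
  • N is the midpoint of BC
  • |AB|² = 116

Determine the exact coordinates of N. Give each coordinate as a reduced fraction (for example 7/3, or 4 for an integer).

1. N_x = 17/2  [2·N = B+C = (12, 15)+(5, 1)]
2. N_y = 8  [2·N = B+C = (12, 15)+(5, 1)]
   so N = (17/2, 8)

N = (17/2, 8)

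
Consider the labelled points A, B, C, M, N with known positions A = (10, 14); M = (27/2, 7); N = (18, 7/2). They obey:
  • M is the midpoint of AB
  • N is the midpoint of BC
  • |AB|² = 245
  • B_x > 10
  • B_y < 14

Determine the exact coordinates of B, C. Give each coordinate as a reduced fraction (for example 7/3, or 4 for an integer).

1. B_x = 17  [B = 2·M−A = 2·(27/2, 7)−(10, 14)]
2. B_y = 0  [B = 2·M−A = 2·(27/2, 7)−(10, 14)]
   so B = (17, 0)
3. C_x = 19  [C = 2·N−B = 2·(18, 7/2)−(17, 0)]
4. C_y = 7  [C = 2·N−B = 2·(18, 7/2)−(17, 0)]
   so C = (19, 7)

B = (17, 0)
C = (19, 7)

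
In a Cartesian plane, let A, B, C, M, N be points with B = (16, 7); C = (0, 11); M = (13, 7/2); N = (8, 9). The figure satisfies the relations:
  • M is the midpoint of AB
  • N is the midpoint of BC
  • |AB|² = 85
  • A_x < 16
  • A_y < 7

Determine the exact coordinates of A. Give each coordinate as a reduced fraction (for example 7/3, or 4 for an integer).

A = (10, 0)

1. A_x = 10  [A = 2·M−B = 2·(13, 7/2)−(16, 7)]
2. A_y = 0  [A = 2·M−B = 2·(13, 7/2)−(16, 7)]
   so A = (10, 0)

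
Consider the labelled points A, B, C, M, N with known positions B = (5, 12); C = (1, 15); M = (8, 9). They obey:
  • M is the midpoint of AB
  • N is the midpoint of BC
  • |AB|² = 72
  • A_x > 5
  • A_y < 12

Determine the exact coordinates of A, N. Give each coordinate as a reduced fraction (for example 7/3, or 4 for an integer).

1. A_x = 11  [A = 2·M−B = 2·(8, 9)−(5, 12)]
2. A_y = 6  [A = 2·M−B = 2·(8, 9)−(5, 12)]
   so A = (11, 6)
3. N_x = 3  [2·N = B+C = (5, 12)+(1, 15)]
4. N_y = 27/2  [2·N = B+C = (5, 12)+(1, 15)]
   so N = (3, 27/2)

A = (11, 6)
N = (3, 27/2)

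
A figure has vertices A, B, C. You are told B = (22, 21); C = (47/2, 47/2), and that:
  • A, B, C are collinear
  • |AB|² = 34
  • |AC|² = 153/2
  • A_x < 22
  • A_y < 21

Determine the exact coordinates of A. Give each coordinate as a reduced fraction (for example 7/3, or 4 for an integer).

A = (19, 16)

1. A_x = 19  [[A, B, C are collinear ⇒ -5/2x+3/2y+47/2=0] ∩ [|A−(22, 21)|²=34]]
2. A_y = 16  [[A, B, C are collinear ⇒ -5/2x+3/2y+47/2=0] ∩ [|A−(22, 21)|²=34]]
   so A = (19, 16)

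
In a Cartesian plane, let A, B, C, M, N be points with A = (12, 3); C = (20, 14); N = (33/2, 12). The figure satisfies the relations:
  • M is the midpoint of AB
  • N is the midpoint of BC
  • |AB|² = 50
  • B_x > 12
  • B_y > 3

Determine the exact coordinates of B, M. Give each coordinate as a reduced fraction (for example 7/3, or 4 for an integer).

1. B_x = 13  [B = 2·N−C = 2·(33/2, 12)−(20, 14)]
2. B_y = 10  [B = 2·N−C = 2·(33/2, 12)−(20, 14)]
   so B = (13, 10)
3. M_x = 25/2  [2·M = A+B = (12, 3)+(13, 10)]
4. M_y = 13/2  [2·M = A+B = (12, 3)+(13, 10)]
   so M = (25/2, 13/2)

B = (13, 10)
M = (25/2, 13/2)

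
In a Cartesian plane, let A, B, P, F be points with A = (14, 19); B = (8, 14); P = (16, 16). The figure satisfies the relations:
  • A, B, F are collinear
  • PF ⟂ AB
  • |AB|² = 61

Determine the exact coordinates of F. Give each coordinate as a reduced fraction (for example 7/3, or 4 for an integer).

1. F_x = 836/61  [[A, B, F are collinear ⇒ 5x-6y+44=0] ∩ [PF ⟂ AB ⇒ -6x-5y+176=0]]
2. F_y = 1144/61  [[A, B, F are collinear ⇒ 5x-6y+44=0] ∩ [PF ⟂ AB ⇒ -6x-5y+176=0]]
   so F = (836/61, 1144/61)

F = (836/61, 1144/61)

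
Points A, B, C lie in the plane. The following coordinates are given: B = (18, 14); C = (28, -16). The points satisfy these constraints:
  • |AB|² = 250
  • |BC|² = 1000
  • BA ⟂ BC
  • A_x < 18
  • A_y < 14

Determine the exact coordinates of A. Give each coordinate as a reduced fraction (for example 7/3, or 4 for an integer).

A = (3, 9)

1. A_x = 3  [[BA ⟂ BC ⇒ 10x-30y+240=0] ∩ [|A−(18, 14)|²=250]]
2. A_y = 9  [[BA ⟂ BC ⇒ 10x-30y+240=0] ∩ [|A−(18, 14)|²=250]]
   so A = (3, 9)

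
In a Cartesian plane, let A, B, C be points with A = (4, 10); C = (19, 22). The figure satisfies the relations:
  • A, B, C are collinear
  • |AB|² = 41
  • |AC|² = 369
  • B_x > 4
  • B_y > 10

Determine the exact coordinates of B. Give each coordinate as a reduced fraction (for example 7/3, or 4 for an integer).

B = (9, 14)

1. B_x = 9  [[A, B, C are collinear ⇒ 12x-15y+102=0] ∩ [|B−(4, 10)|²=41]]
2. B_y = 14  [[A, B, C are collinear ⇒ 12x-15y+102=0] ∩ [|B−(4, 10)|²=41]]
   so B = (9, 14)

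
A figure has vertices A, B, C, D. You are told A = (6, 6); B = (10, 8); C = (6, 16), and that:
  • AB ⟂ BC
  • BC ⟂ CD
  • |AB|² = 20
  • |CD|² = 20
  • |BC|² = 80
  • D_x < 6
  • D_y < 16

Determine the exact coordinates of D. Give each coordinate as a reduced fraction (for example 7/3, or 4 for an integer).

1. D_x = 2  [[BC ⟂ CD ⇒ -4x+8y-104=0] ∩ [|D−(6, 16)|²=20]]
2. D_y = 14  [[BC ⟂ CD ⇒ -4x+8y-104=0] ∩ [|D−(6, 16)|²=20]]
   so D = (2, 14)

D = (2, 14)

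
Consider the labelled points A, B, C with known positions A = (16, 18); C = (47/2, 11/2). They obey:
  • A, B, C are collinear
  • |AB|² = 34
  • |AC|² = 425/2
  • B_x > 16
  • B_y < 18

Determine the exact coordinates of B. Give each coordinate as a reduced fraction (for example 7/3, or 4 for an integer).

1. B_x = 19  [[A, B, C are collinear ⇒ -25/2x-15/2y+335=0] ∩ [|B−(16, 18)|²=34]]
2. B_y = 13  [[A, B, C are collinear ⇒ -25/2x-15/2y+335=0] ∩ [|B−(16, 18)|²=34]]
   so B = (19, 13)

B = (19, 13)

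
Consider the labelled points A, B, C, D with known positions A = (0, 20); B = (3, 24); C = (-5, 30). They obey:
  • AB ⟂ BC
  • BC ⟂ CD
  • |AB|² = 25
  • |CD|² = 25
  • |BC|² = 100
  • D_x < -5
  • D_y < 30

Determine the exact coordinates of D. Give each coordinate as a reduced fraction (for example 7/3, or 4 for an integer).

1. D_x = -8  [[BC ⟂ CD ⇒ -8x+6y-220=0] ∩ [|D−(-5, 30)|²=25]]
2. D_y = 26  [[BC ⟂ CD ⇒ -8x+6y-220=0] ∩ [|D−(-5, 30)|²=25]]
   so D = (-8, 26)

D = (-8, 26)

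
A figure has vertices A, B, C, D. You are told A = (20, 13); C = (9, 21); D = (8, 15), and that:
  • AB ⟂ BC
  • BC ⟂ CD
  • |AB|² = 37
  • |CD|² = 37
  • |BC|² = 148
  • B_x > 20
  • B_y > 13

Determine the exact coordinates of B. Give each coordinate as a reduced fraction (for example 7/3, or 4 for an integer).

1. B_x = 21  [[BC ⟂ CD ⇒ 1x+6y-135=0] ∩ [|B−(20, 13)|²=37]]
2. B_y = 19  [[BC ⟂ CD ⇒ 1x+6y-135=0] ∩ [|B−(20, 13)|²=37]]
   so B = (21, 19)

B = (21, 19)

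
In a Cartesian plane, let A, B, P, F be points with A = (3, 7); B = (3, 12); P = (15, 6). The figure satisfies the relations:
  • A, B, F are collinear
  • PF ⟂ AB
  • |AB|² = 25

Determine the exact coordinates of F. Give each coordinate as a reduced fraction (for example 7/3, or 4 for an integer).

1. F_x = 3  [[A, B, F are collinear ⇒ -5x+15=0] ∩ [PF ⟂ AB ⇒ 5y-30=0]]
2. F_y = 6  [[A, B, F are collinear ⇒ -5x+15=0] ∩ [PF ⟂ AB ⇒ 5y-30=0]]
   so F = (3, 6)

F = (3, 6)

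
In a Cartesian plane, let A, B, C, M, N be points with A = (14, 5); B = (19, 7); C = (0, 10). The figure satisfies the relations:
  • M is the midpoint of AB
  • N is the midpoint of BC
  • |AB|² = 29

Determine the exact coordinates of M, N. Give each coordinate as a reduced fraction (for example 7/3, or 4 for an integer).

1. M_x = 33/2  [2·M = A+B = (14, 5)+(19, 7)]
2. M_y = 6  [2·M = A+B = (14, 5)+(19, 7)]
   so M = (33/2, 6)
3. N_x = 19/2  [2·N = B+C = (19, 7)+(0, 10)]
4. N_y = 17/2  [2·N = B+C = (19, 7)+(0, 10)]
   so N = (19/2, 17/2)

M = (33/2, 6)
N = (19/2, 17/2)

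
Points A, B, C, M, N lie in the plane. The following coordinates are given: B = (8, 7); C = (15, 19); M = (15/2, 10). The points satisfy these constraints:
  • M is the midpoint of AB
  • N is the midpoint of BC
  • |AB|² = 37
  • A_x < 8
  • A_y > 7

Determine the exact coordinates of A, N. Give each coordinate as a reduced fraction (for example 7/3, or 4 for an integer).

A = (7, 13)
N = (23/2, 13)

1. A_x = 7  [A = 2·M−B = 2·(15/2, 10)−(8, 7)]
2. A_y = 13  [A = 2·M−B = 2·(15/2, 10)−(8, 7)]
   so A = (7, 13)
3. N_x = 23/2  [2·N = B+C = (8, 7)+(15, 19)]
4. N_y = 13  [2·N = B+C = (8, 7)+(15, 19)]
   so N = (23/2, 13)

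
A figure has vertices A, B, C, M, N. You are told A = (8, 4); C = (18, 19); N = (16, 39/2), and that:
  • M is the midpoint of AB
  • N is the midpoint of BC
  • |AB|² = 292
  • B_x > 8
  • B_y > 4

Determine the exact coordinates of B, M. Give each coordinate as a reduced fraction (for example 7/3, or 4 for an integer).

B = (14, 20)
M = (11, 12)

1. B_x = 14  [B = 2·N−C = 2·(16, 39/2)−(18, 19)]
2. B_y = 20  [B = 2·N−C = 2·(16, 39/2)−(18, 19)]
   so B = (14, 20)
3. M_x = 11  [2·M = A+B = (8, 4)+(14, 20)]
4. M_y = 12  [2·M = A+B = (8, 4)+(14, 20)]
   so M = (11, 12)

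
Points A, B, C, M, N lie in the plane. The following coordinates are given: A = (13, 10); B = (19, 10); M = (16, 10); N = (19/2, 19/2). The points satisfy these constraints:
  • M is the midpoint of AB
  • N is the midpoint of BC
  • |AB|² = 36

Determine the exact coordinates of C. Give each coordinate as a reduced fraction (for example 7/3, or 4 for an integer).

C = (0, 9)

1. C_x = 0  [C = 2·N−B = 2·(19/2, 19/2)−(19, 10)]
2. C_y = 9  [C = 2·N−B = 2·(19/2, 19/2)−(19, 10)]
   so C = (0, 9)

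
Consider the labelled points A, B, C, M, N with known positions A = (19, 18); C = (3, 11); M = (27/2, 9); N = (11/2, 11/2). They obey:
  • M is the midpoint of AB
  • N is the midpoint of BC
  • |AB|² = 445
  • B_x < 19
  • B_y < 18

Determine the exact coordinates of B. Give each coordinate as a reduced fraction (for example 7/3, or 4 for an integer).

1. B_x = 8  [B = 2·M−A = 2·(27/2, 9)−(19, 18)]
2. B_y = 0  [B = 2·M−A = 2·(27/2, 9)−(19, 18)]
   so B = (8, 0)

B = (8, 0)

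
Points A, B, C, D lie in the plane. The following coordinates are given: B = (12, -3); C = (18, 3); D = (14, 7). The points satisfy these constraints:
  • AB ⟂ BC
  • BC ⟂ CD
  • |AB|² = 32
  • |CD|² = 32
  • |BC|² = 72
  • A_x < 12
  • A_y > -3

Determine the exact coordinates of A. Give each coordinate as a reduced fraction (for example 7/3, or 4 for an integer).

1. A_x = 8  [[AB ⟂ BC ⇒ -6x-6y+54=0] ∩ [|A−(12, -3)|²=32]]
2. A_y = 1  [[AB ⟂ BC ⇒ -6x-6y+54=0] ∩ [|A−(12, -3)|²=32]]
   so A = (8, 1)

A = (8, 1)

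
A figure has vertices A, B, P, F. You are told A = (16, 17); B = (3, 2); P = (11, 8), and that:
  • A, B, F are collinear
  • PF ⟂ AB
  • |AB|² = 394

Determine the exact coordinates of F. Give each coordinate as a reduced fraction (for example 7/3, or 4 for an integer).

1. F_x = 1852/197  [[A, B, F are collinear ⇒ 15x-13y-19=0] ∩ [PF ⟂ AB ⇒ -13x-15y+263=0]]
2. F_y = 1849/197  [[A, B, F are collinear ⇒ 15x-13y-19=0] ∩ [PF ⟂ AB ⇒ -13x-15y+263=0]]
   so F = (1852/197, 1849/197)

F = (1852/197, 1849/197)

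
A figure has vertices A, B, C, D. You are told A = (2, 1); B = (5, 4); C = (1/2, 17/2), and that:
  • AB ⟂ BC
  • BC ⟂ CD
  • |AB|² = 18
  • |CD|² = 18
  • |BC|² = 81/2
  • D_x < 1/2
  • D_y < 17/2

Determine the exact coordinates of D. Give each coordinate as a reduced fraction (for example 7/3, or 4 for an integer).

D = (-5/2, 11/2)

1. D_x = -5/2  [[BC ⟂ CD ⇒ -9/2x+9/2y-36=0] ∩ [|D−(1/2, 17/2)|²=18]]
2. D_y = 11/2  [[BC ⟂ CD ⇒ -9/2x+9/2y-36=0] ∩ [|D−(1/2, 17/2)|²=18]]
   so D = (-5/2, 11/2)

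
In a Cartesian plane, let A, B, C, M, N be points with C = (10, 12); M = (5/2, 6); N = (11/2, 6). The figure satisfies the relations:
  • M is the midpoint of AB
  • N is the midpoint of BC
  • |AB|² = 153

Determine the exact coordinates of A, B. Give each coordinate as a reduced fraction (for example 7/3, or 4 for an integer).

A = (4, 12)
B = (1, 0)

1. B_x = 1  [B = 2·N−C = 2·(11/2, 6)−(10, 12)]
2. B_y = 0  [B = 2·N−C = 2·(11/2, 6)−(10, 12)]
   so B = (1, 0)
3. A_x = 4  [A = 2·M−B = 2·(5/2, 6)−(1, 0)]
4. A_y = 12  [A = 2·M−B = 2·(5/2, 6)−(1, 0)]
   so A = (4, 12)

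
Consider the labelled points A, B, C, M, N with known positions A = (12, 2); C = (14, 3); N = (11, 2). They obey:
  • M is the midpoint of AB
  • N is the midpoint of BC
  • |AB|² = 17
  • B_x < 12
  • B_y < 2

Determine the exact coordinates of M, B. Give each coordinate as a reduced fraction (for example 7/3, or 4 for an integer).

M = (10, 3/2)
B = (8, 1)

1. B_x = 8  [B = 2·N−C = 2·(11, 2)−(14, 3)]
2. B_y = 1  [B = 2·N−C = 2·(11, 2)−(14, 3)]
   so B = (8, 1)
3. M_x = 10  [2·M = A+B = (12, 2)+(8, 1)]
4. M_y = 3/2  [2·M = A+B = (12, 2)+(8, 1)]
   so M = (10, 3/2)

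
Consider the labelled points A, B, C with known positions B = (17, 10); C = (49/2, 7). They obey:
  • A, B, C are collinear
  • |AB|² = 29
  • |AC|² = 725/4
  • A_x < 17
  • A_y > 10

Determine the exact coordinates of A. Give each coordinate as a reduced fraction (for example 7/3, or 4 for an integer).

A = (12, 12)

1. A_x = 12  [[A, B, C are collinear ⇒ 3x+15/2y-126=0] ∩ [|A−(17, 10)|²=29]]
2. A_y = 12  [[A, B, C are collinear ⇒ 3x+15/2y-126=0] ∩ [|A−(17, 10)|²=29]]
   so A = (12, 12)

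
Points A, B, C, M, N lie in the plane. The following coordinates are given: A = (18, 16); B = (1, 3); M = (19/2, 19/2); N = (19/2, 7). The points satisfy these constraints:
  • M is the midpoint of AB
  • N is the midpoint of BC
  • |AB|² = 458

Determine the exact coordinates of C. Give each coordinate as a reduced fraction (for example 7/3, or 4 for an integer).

C = (18, 11)

1. C_x = 18  [C = 2·N−B = 2·(19/2, 7)−(1, 3)]
2. C_y = 11  [C = 2·N−B = 2·(19/2, 7)−(1, 3)]
   so C = (18, 11)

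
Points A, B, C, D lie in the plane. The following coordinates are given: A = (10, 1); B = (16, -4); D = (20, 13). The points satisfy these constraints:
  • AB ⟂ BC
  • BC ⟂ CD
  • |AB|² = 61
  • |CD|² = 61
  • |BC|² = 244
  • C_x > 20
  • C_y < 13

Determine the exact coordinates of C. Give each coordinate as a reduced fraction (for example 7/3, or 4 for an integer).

1. C_x = 26  [[AB ⟂ BC ⇒ 6x-5y-116=0] ∩ [|C−(20, 13)|²=61]]
2. C_y = 8  [[AB ⟂ BC ⇒ 6x-5y-116=0] ∩ [|C−(20, 13)|²=61]]
   so C = (26, 8)

C = (26, 8)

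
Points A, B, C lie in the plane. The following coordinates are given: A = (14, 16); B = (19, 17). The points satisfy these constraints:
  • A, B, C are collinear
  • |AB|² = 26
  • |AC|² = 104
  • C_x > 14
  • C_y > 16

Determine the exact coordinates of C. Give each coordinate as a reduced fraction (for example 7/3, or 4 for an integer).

C = (24, 18)

1. C_x = 24  [[A, B, C are collinear ⇒ -1x+5y-66=0] ∩ [|C−(14, 16)|²=104]]
2. C_y = 18  [[A, B, C are collinear ⇒ -1x+5y-66=0] ∩ [|C−(14, 16)|²=104]]
   so C = (24, 18)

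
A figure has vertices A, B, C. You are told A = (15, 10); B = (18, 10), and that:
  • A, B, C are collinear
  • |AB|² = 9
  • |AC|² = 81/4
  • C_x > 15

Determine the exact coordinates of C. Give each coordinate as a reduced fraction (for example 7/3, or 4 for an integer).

1. C_x = 39/2  [[A, B, C are collinear ⇒ 3y-30=0] ∩ [|C−(15, 10)|²=81/4]]
2. C_y = 10  [[A, B, C are collinear ⇒ 3y-30=0] ∩ [|C−(15, 10)|²=81/4]]
   so C = (39/2, 10)

C = (39/2, 10)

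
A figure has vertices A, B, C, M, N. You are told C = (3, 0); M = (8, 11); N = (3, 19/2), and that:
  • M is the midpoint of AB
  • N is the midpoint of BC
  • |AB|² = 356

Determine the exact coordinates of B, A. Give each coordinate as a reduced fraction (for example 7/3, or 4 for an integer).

B = (3, 19)
A = (13, 3)

1. B_x = 3  [B = 2·N−C = 2·(3, 19/2)−(3, 0)]
2. B_y = 19  [B = 2·N−C = 2·(3, 19/2)−(3, 0)]
   so B = (3, 19)
3. A_x = 13  [A = 2·M−B = 2·(8, 11)−(3, 19)]
4. A_y = 3  [A = 2·M−B = 2·(8, 11)−(3, 19)]
   so A = (13, 3)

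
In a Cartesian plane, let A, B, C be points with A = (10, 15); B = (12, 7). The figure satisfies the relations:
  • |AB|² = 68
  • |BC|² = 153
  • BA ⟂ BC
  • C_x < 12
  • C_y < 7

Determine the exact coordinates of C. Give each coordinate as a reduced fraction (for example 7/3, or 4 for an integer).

1. C_x = 0  [[BA ⟂ BC ⇒ -2x+8y-32=0] ∩ [|C−(12, 7)|²=153]]
2. C_y = 4  [[BA ⟂ BC ⇒ -2x+8y-32=0] ∩ [|C−(12, 7)|²=153]]
   so C = (0, 4)

C = (0, 4)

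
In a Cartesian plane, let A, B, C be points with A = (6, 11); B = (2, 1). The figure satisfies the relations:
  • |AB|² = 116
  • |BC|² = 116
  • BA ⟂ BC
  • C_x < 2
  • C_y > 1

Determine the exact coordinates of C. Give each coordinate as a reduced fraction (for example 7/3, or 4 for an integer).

1. C_x = -8  [[BA ⟂ BC ⇒ 4x+10y-18=0] ∩ [|C−(2, 1)|²=116]]
2. C_y = 5  [[BA ⟂ BC ⇒ 4x+10y-18=0] ∩ [|C−(2, 1)|²=116]]
   so C = (-8, 5)

C = (-8, 5)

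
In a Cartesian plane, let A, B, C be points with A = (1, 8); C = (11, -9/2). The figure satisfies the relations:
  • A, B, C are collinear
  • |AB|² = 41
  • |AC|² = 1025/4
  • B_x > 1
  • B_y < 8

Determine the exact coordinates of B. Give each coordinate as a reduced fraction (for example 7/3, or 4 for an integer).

1. B_x = 5  [[A, B, C are collinear ⇒ -25/2x-10y+185/2=0] ∩ [|B−(1, 8)|²=41]]
2. B_y = 3  [[A, B, C are collinear ⇒ -25/2x-10y+185/2=0] ∩ [|B−(1, 8)|²=41]]
   so B = (5, 3)

B = (5, 3)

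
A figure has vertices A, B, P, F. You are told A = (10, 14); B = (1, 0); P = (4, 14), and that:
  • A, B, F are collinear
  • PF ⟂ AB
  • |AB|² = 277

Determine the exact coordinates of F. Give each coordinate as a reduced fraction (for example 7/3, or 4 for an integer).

F = (2284/277, 3122/277)

1. F_x = 2284/277  [[A, B, F are collinear ⇒ 14x-9y-14=0] ∩ [PF ⟂ AB ⇒ -9x-14y+232=0]]
2. F_y = 3122/277  [[A, B, F are collinear ⇒ 14x-9y-14=0] ∩ [PF ⟂ AB ⇒ -9x-14y+232=0]]
   so F = (2284/277, 3122/277)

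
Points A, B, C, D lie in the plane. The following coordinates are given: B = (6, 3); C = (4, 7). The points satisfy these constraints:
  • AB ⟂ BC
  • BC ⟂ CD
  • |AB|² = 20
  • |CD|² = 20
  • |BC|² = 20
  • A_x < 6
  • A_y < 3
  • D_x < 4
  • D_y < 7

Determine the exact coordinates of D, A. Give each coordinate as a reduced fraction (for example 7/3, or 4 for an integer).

D = (0, 5)
A = (2, 1)

1. D_x = 0  [[BC ⟂ CD ⇒ -2x+4y-20=0] ∩ [|D−(4, 7)|²=20]]
2. D_y = 5  [[BC ⟂ CD ⇒ -2x+4y-20=0] ∩ [|D−(4, 7)|²=20]]
   so D = (0, 5)
3. A_x = 2  [[AB ⟂ BC ⇒ 2x-4y=0] ∩ [|A−(6, 3)|²=20]]
4. A_y = 1  [[AB ⟂ BC ⇒ 2x-4y=0] ∩ [|A−(6, 3)|²=20]]
   so A = (2, 1)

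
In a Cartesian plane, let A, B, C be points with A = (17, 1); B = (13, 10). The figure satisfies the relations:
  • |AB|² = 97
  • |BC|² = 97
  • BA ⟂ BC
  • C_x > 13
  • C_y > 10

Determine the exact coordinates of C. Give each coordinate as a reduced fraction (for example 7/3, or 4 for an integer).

C = (22, 14)

1. C_x = 22  [[BA ⟂ BC ⇒ 4x-9y+38=0] ∩ [|C−(13, 10)|²=97]]
2. C_y = 14  [[BA ⟂ BC ⇒ 4x-9y+38=0] ∩ [|C−(13, 10)|²=97]]
   so C = (22, 14)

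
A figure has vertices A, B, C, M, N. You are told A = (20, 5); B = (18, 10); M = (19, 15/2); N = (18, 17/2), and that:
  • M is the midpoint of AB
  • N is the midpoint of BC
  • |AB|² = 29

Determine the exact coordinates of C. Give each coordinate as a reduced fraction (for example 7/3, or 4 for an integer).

C = (18, 7)

1. C_x = 18  [C = 2·N−B = 2·(18, 17/2)−(18, 10)]
2. C_y = 7  [C = 2·N−B = 2·(18, 17/2)−(18, 10)]
   so C = (18, 7)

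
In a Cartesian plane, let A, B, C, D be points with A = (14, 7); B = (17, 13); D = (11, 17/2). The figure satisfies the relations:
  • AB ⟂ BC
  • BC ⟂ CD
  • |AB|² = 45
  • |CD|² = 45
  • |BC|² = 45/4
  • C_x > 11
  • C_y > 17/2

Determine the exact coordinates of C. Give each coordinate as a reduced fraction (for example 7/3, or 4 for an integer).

1. C_x = 14  [[AB ⟂ BC ⇒ 3x+6y-129=0] ∩ [|C−(11, 17/2)|²=45]]
2. C_y = 29/2  [[AB ⟂ BC ⇒ 3x+6y-129=0] ∩ [|C−(11, 17/2)|²=45]]
   so C = (14, 29/2)

C = (14, 29/2)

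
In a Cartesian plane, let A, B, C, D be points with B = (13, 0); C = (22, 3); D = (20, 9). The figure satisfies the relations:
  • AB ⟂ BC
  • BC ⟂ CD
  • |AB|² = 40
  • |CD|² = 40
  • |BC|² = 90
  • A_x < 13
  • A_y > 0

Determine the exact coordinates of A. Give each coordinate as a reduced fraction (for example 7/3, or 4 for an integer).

1. A_x = 11  [[AB ⟂ BC ⇒ -9x-3y+117=0] ∩ [|A−(13, 0)|²=40]]
2. A_y = 6  [[AB ⟂ BC ⇒ -9x-3y+117=0] ∩ [|A−(13, 0)|²=40]]
   so A = (11, 6)

A = (11, 6)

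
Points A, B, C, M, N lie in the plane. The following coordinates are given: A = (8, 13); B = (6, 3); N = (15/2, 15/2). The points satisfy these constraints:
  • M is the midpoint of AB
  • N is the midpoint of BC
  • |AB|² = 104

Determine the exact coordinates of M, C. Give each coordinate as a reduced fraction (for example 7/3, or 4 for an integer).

M = (7, 8)
C = (9, 12)

1. M_x = 7  [2·M = A+B = (8, 13)+(6, 3)]
2. M_y = 8  [2·M = A+B = (8, 13)+(6, 3)]
   so M = (7, 8)
3. C_x = 9  [C = 2·N−B = 2·(15/2, 15/2)−(6, 3)]
4. C_y = 12  [C = 2·N−B = 2·(15/2, 15/2)−(6, 3)]
   so C = (9, 12)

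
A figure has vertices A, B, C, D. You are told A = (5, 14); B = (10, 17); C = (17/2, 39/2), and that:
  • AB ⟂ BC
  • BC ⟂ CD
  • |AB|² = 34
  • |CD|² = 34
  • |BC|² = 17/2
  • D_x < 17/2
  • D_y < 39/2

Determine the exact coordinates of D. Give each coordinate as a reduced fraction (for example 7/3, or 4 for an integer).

D = (7/2, 33/2)

1. D_x = 7/2  [[BC ⟂ CD ⇒ -3/2x+5/2y-36=0] ∩ [|D−(17/2, 39/2)|²=34]]
2. D_y = 33/2  [[BC ⟂ CD ⇒ -3/2x+5/2y-36=0] ∩ [|D−(17/2, 39/2)|²=34]]
   so D = (7/2, 33/2)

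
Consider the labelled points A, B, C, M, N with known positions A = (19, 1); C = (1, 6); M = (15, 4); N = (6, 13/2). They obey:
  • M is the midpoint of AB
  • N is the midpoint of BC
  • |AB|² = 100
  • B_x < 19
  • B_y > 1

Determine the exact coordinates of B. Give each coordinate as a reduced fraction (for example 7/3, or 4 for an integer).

1. B_x = 11  [B = 2·M−A = 2·(15, 4)−(19, 1)]
2. B_y = 7  [B = 2·M−A = 2·(15, 4)−(19, 1)]
   so B = (11, 7)

B = (11, 7)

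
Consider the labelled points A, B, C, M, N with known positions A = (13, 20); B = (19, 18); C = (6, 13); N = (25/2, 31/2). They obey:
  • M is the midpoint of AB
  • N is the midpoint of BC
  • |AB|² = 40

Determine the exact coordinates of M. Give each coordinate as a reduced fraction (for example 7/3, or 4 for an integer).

M = (16, 19)

1. M_x = 16  [2·M = A+B = (13, 20)+(19, 18)]
2. M_y = 19  [2·M = A+B = (13, 20)+(19, 18)]
   so M = (16, 19)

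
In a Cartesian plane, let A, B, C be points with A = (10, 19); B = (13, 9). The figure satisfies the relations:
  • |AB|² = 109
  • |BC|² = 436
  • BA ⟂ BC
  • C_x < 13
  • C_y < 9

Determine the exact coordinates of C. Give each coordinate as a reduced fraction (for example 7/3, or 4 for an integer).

C = (-7, 3)

1. C_x = -7  [[BA ⟂ BC ⇒ -3x+10y-51=0] ∩ [|C−(13, 9)|²=436]]
2. C_y = 3  [[BA ⟂ BC ⇒ -3x+10y-51=0] ∩ [|C−(13, 9)|²=436]]
   so C = (-7, 3)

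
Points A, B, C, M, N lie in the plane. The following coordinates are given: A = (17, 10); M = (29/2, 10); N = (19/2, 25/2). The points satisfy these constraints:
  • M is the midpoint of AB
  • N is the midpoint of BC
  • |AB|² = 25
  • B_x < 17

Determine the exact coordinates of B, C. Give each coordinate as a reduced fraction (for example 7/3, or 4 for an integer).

1. B_x = 12  [B = 2·M−A = 2·(29/2, 10)−(17, 10)]
2. B_y = 10  [B = 2·M−A = 2·(29/2, 10)−(17, 10)]
   so B = (12, 10)
3. C_x = 7  [C = 2·N−B = 2·(19/2, 25/2)−(12, 10)]
4. C_y = 15  [C = 2·N−B = 2·(19/2, 25/2)−(12, 10)]
   so C = (7, 15)

B = (12, 10)
C = (7, 15)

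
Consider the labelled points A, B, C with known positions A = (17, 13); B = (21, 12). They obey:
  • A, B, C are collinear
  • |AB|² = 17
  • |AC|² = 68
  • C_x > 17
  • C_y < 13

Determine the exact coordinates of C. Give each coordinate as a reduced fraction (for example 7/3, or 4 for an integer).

C = (25, 11)

1. C_x = 25  [[A, B, C are collinear ⇒ 1x+4y-69=0] ∩ [|C−(17, 13)|²=68]]
2. C_y = 11  [[A, B, C are collinear ⇒ 1x+4y-69=0] ∩ [|C−(17, 13)|²=68]]
   so C = (25, 11)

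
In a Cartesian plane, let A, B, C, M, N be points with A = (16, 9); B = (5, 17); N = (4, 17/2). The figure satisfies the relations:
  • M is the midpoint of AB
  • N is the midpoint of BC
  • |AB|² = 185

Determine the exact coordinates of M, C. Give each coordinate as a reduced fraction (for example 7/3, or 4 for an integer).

1. M_x = 21/2  [2·M = A+B = (16, 9)+(5, 17)]
2. M_y = 13  [2·M = A+B = (16, 9)+(5, 17)]
   so M = (21/2, 13)
3. C_x = 3  [C = 2·N−B = 2·(4, 17/2)−(5, 17)]
4. C_y = 0  [C = 2·N−B = 2·(4, 17/2)−(5, 17)]
   so C = (3, 0)

M = (21/2, 13)
C = (3, 0)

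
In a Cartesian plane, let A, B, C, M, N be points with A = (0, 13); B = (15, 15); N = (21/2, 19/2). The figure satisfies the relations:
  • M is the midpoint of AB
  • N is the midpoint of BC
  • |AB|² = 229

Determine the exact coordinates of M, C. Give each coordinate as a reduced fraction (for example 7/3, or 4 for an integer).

M = (15/2, 14)
C = (6, 4)

1. M_x = 15/2  [2·M = A+B = (0, 13)+(15, 15)]
2. M_y = 14  [2·M = A+B = (0, 13)+(15, 15)]
   so M = (15/2, 14)
3. C_x = 6  [C = 2·N−B = 2·(21/2, 19/2)−(15, 15)]
4. C_y = 4  [C = 2·N−B = 2·(21/2, 19/2)−(15, 15)]
   so C = (6, 4)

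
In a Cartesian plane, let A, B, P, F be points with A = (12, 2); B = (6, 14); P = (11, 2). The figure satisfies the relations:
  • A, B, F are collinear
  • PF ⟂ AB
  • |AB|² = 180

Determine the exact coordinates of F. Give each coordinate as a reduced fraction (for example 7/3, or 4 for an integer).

F = (59/5, 12/5)

1. F_x = 59/5  [[A, B, F are collinear ⇒ -12x-6y+156=0] ∩ [PF ⟂ AB ⇒ -6x+12y+42=0]]
2. F_y = 12/5  [[A, B, F are collinear ⇒ -12x-6y+156=0] ∩ [PF ⟂ AB ⇒ -6x+12y+42=0]]
   so F = (59/5, 12/5)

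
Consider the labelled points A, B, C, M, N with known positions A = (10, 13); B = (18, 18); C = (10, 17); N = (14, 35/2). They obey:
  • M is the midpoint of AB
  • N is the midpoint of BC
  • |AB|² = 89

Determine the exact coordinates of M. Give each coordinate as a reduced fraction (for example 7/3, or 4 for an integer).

M = (14, 31/2)

1. M_x = 14  [2·M = A+B = (10, 13)+(18, 18)]
2. M_y = 31/2  [2·M = A+B = (10, 13)+(18, 18)]
   so M = (14, 31/2)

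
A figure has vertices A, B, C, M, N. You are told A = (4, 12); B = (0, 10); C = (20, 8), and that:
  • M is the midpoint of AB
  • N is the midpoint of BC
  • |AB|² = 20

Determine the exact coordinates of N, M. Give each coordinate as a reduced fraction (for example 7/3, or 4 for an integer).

1. M_x = 2  [2·M = A+B = (4, 12)+(0, 10)]
2. M_y = 11  [2·M = A+B = (4, 12)+(0, 10)]
   so M = (2, 11)
3. N_x = 10  [2·N = B+C = (0, 10)+(20, 8)]
4. N_y = 9  [2·N = B+C = (0, 10)+(20, 8)]
   so N = (10, 9)

N = (10, 9)
M = (2, 11)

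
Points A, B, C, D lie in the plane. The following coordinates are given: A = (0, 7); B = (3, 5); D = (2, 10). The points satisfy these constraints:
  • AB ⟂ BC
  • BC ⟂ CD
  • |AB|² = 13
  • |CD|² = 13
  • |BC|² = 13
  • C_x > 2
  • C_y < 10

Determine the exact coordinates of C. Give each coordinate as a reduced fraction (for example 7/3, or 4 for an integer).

1. C_x = 5  [[AB ⟂ BC ⇒ 3x-2y+1=0] ∩ [|C−(2, 10)|²=13]]
2. C_y = 8  [[AB ⟂ BC ⇒ 3x-2y+1=0] ∩ [|C−(2, 10)|²=13]]
   so C = (5, 8)

C = (5, 8)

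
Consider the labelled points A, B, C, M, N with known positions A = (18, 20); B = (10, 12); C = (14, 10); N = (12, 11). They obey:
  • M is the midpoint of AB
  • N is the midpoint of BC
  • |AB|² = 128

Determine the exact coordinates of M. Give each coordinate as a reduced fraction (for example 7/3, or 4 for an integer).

1. M_x = 14  [2·M = A+B = (18, 20)+(10, 12)]
2. M_y = 16  [2·M = A+B = (18, 20)+(10, 12)]
   so M = (14, 16)

M = (14, 16)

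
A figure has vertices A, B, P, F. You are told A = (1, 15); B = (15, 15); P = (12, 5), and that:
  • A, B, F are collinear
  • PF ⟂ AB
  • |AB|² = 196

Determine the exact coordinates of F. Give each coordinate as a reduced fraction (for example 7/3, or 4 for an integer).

1. F_x = 12  [[A, B, F are collinear ⇒ 14y-210=0] ∩ [PF ⟂ AB ⇒ 14x-168=0]]
2. F_y = 15  [[A, B, F are collinear ⇒ 14y-210=0] ∩ [PF ⟂ AB ⇒ 14x-168=0]]
   so F = (12, 15)

F = (12, 15)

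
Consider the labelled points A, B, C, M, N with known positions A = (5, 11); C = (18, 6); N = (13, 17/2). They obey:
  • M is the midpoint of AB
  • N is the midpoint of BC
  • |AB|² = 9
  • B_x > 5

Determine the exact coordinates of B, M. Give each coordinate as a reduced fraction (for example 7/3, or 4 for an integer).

1. B_x = 8  [B = 2·N−C = 2·(13, 17/2)−(18, 6)]
2. B_y = 11  [B = 2·N−C = 2·(13, 17/2)−(18, 6)]
   so B = (8, 11)
3. M_x = 13/2  [2·M = A+B = (5, 11)+(8, 11)]
4. M_y = 11  [2·M = A+B = (5, 11)+(8, 11)]
   so M = (13/2, 11)

B = (8, 11)
M = (13/2, 11)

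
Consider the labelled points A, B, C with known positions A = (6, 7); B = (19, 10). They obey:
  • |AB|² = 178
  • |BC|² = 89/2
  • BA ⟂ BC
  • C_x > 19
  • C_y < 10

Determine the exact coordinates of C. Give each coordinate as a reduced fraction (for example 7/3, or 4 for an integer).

C = (41/2, 7/2)

1. C_x = 41/2  [[BA ⟂ BC ⇒ -13x-3y+277=0] ∩ [|C−(19, 10)|²=89/2]]
2. C_y = 7/2  [[BA ⟂ BC ⇒ -13x-3y+277=0] ∩ [|C−(19, 10)|²=89/2]]
   so C = (41/2, 7/2)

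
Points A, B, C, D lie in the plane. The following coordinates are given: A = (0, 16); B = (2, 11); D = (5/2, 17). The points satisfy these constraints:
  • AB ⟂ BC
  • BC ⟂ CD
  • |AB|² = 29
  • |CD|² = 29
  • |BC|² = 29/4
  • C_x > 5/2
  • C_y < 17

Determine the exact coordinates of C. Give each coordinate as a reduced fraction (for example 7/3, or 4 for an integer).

C = (9/2, 12)

1. C_x = 9/2  [[AB ⟂ BC ⇒ 2x-5y+51=0] ∩ [|C−(5/2, 17)|²=29]]
2. C_y = 12  [[AB ⟂ BC ⇒ 2x-5y+51=0] ∩ [|C−(5/2, 17)|²=29]]
   so C = (9/2, 12)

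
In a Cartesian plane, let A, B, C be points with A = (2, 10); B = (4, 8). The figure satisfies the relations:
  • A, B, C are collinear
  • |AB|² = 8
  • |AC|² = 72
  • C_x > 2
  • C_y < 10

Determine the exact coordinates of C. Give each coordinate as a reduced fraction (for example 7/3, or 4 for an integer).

C = (8, 4)

1. C_x = 8  [[A, B, C are collinear ⇒ 2x+2y-24=0] ∩ [|C−(2, 10)|²=72]]
2. C_y = 4  [[A, B, C are collinear ⇒ 2x+2y-24=0] ∩ [|C−(2, 10)|²=72]]
   so C = (8, 4)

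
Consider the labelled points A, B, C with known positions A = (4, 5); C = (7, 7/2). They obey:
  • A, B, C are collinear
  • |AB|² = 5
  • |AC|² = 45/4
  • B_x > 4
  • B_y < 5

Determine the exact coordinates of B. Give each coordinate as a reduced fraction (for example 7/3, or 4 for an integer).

1. B_x = 6  [[A, B, C are collinear ⇒ -3/2x-3y+21=0] ∩ [|B−(4, 5)|²=5]]
2. B_y = 4  [[A, B, C are collinear ⇒ -3/2x-3y+21=0] ∩ [|B−(4, 5)|²=5]]
   so B = (6, 4)

B = (6, 4)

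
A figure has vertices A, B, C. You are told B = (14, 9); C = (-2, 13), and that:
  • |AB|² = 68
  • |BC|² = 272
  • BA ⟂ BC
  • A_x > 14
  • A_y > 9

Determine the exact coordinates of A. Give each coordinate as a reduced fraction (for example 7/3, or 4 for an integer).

1. A_x = 16  [[BA ⟂ BC ⇒ -16x+4y+188=0] ∩ [|A−(14, 9)|²=68]]
2. A_y = 17  [[BA ⟂ BC ⇒ -16x+4y+188=0] ∩ [|A−(14, 9)|²=68]]
   so A = (16, 17)

A = (16, 17)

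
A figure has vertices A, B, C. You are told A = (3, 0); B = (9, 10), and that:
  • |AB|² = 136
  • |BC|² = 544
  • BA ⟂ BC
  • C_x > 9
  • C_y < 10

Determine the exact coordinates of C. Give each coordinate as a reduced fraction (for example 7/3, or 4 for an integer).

C = (29, -2)

1. C_x = 29  [[BA ⟂ BC ⇒ -6x-10y+154=0] ∩ [|C−(9, 10)|²=544]]
2. C_y = -2  [[BA ⟂ BC ⇒ -6x-10y+154=0] ∩ [|C−(9, 10)|²=544]]
   so C = (29, -2)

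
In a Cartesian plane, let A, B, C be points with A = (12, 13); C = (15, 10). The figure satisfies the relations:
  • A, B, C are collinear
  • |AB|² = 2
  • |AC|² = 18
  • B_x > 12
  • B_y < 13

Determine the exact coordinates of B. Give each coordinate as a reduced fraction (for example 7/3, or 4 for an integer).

B = (13, 12)

1. B_x = 13  [[A, B, C are collinear ⇒ -3x-3y+75=0] ∩ [|B−(12, 13)|²=2]]
2. B_y = 12  [[A, B, C are collinear ⇒ -3x-3y+75=0] ∩ [|B−(12, 13)|²=2]]
   so B = (13, 12)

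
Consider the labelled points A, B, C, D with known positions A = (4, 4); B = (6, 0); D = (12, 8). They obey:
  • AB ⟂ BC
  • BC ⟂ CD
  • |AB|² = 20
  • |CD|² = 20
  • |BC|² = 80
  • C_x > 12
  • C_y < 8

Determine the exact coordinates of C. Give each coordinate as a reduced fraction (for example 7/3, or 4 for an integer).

1. C_x = 14  [[AB ⟂ BC ⇒ 2x-4y-12=0] ∩ [|C−(12, 8)|²=20]]
2. C_y = 4  [[AB ⟂ BC ⇒ 2x-4y-12=0] ∩ [|C−(12, 8)|²=20]]
   so C = (14, 4)

C = (14, 4)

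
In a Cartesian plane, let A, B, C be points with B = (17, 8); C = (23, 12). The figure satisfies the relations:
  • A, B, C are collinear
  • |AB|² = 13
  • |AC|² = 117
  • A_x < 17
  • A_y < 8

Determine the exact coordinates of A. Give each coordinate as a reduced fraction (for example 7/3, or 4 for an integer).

1. A_x = 14  [[A, B, C are collinear ⇒ -4x+6y+20=0] ∩ [|A−(17, 8)|²=13]]
2. A_y = 6  [[A, B, C are collinear ⇒ -4x+6y+20=0] ∩ [|A−(17, 8)|²=13]]
   so A = (14, 6)

A = (14, 6)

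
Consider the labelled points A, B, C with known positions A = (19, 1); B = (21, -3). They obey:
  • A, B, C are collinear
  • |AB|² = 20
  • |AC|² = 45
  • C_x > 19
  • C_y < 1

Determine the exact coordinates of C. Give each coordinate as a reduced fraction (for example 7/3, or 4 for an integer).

1. C_x = 22  [[A, B, C are collinear ⇒ 4x+2y-78=0] ∩ [|C−(19, 1)|²=45]]
2. C_y = -5  [[A, B, C are collinear ⇒ 4x+2y-78=0] ∩ [|C−(19, 1)|²=45]]
   so C = (22, -5)

C = (22, -5)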